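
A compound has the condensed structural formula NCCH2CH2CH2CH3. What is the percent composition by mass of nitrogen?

16.85%

Atom tally by fragment:
  NCCH2 → C:2 H:2 N:1
  CH2 → C:1 H:2
  CH2 → C:1 H:2
  CH3 → C:1 H:3
Element totals:
  C: 5
  H: 9
  N: 1
Molecular formula: C5H9N.
Molar mass = 83.134 g/mol.
Mass from N: 1 × 14.007 = 14.007 g/mol.
%N = 14.007 / 83.134 × 100 = 16.85%.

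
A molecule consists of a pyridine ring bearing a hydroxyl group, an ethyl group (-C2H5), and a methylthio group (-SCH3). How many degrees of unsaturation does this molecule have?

4

Atom tally by fragment:
  pyridine ring core → C:5 H:5 N:1
  (− 3 ring H displaced by substituents)
  + OH → O:1 H:1
  + C2H5 → C:2 H:5
  + SCH3 → C:1 H:3 S:1
Element totals:
  C: 8
  H: 11
  N: 1
  O: 1
  S: 1
Molecular formula: C8H11NOS.
DoU = (2C + 2 + N − H − X) / 2 = (2·8 + 2 + 1 − 11 − 0) / 2 = 4.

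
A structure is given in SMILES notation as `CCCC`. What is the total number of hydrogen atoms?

Atom tally by fragment:
  CH3 → C:1 H:3
  CH2 → C:1 H:2
  CH2 → C:1 H:2
  CH3 → C:1 H:3
Element totals:
  C: 4
  H: 10

10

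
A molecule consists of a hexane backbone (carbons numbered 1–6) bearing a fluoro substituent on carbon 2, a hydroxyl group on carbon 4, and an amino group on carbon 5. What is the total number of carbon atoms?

Atom tally by fragment:
  CH3 → C:1 H:3
  CH(F) → C:1 H:1 F:1
  CH2 → C:1 H:2
  CH(OH) → C:1 H:2 O:1
  CH(NH2) → C:1 H:3 N:1
  CH3 → C:1 H:3
Element totals:
  C: 6
  H: 14
  F: 1
  N: 1
  O: 1

6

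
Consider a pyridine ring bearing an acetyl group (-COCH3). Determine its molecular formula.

Atom tally by fragment:
  pyridine ring core → C:5 H:5 N:1
  (− 1 ring H displaced by substituents)
  + COCH3 → C:2 H:3 O:1
Element totals:
  C: 7
  H: 7
  N: 1
  O: 1

C7H7NO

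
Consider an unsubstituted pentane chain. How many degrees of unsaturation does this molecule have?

Atom tally by fragment:
  CH3 → C:1 H:3
  CH2 → C:1 H:2
  CH2 → C:1 H:2
  CH2 → C:1 H:2
  CH3 → C:1 H:3
Element totals:
  C: 5
  H: 12
Molecular formula: C5H12.
DoU = (2C + 2 + N − H − X) / 2 = (2·5 + 2 + 0 − 12 − 0) / 2 = 0.

0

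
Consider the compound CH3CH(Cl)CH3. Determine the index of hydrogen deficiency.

0

Element totals:
  C: 3
  H: 7
  Cl: 1
Molecular formula: C3H7Cl.
DoU = (2C + 2 + N − H − X) / 2 = (2·3 + 2 + 0 − 7 − 1) / 2 = 0.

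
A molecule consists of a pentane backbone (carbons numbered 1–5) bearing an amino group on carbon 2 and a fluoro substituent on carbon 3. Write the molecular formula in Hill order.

Atom tally by fragment:
  CH3 → C:1 H:3
  CH(NH2) → C:1 H:3 N:1
  CH(F) → C:1 H:1 F:1
  CH2 → C:1 H:2
  CH3 → C:1 H:3
Element totals:
  C: 5
  H: 12
  F: 1
  N: 1

C5H12FN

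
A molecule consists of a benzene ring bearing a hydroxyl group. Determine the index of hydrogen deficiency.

Atom tally by fragment:
  benzene ring core → C:6 H:6
  (− 1 ring H displaced by substituents)
  + OH → O:1 H:1
Element totals:
  C: 6
  H: 6
  O: 1
Molecular formula: C6H6O.
DoU = (2C + 2 + N − H − X) / 2 = (2·6 + 2 + 0 − 6 − 0) / 2 = 4.

4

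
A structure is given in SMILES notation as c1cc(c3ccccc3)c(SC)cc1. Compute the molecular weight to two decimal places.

200.30 g/mol

Atom tally by fragment:
  benzene ring core → C:6 H:6
  (− 2 ring H displaced by substituents)
  + C6H5 → C:6 H:5
  + SCH3 → C:1 H:3 S:1
Element totals:
  C: 13
  H: 12
  S: 1
Molecular formula: C13H12S.
  M = 13(12.011) + 12(1.008) + 32.06
    = 156.143 + 12.096 + 32.060 = 200.299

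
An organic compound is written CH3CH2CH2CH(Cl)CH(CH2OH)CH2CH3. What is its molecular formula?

Atom tally by fragment:
  CH3 → C:1 H:3
  CH2 → C:1 H:2
  CH2 → C:1 H:2
  CH(Cl) → C:1 H:1 Cl:1
  CH(CH2OH) → C:2 H:4 O:1
  CH2 → C:1 H:2
  CH3 → C:1 H:3
Element totals:
  C: 8
  H: 17
  Cl: 1
  O: 1

C8H17ClO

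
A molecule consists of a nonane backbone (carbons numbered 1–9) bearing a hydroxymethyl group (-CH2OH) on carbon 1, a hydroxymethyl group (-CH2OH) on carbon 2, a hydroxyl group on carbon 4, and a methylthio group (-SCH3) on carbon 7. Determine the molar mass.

Atom tally by fragment:
  HOCH2CH2 → C:2 H:5 O:1
  CH(CH2OH) → C:2 H:4 O:1
  CH2 → C:1 H:2
  CH(OH) → C:1 H:2 O:1
  CH2 → C:1 H:2
  CH2 → C:1 H:2
  CH(SCH3) → C:2 H:4 S:1
  CH2 → C:1 H:2
  CH3 → C:1 H:3
Element totals:
  C: 12
  H: 26
  O: 3
  S: 1
Molecular formula: C12H26O3S.
  M = 12(12.011) + 26(1.008) + 3(15.999) + 32.06
    = 144.132 + 26.208 + 47.997 + 32.060 = 250.397

250.40 g/mol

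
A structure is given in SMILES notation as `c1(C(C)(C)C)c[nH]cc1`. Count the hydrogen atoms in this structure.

Atom tally by fragment:
  pyrrole ring core → C:4 H:5 N:1
  (− 1 ring H displaced by substituents)
  + C(CH3)3 → C:4 H:9
Element totals:
  C: 8
  H: 13
  N: 1

13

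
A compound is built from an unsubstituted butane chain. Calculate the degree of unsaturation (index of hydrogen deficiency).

Atom tally by fragment:
  CH3 → C:1 H:3
  CH2 → C:1 H:2
  CH2 → C:1 H:2
  CH3 → C:1 H:3
Element totals:
  C: 4
  H: 10
Molecular formula: C4H10.
DoU = (2C + 2 + N − H − X) / 2 = (2·4 + 2 + 0 − 10 − 0) / 2 = 0.

0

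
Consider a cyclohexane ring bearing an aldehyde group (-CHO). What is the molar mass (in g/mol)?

112.17 g/mol

Atom tally by fragment:
  cyclohexane ring core → C:6 H:12
  (− 1 ring H displaced by substituents)
  + CHO → C:1 H:1 O:1
Element totals:
  C: 7
  H: 12
  O: 1
Molecular formula: C7H12O.
  M = 7(12.011) + 12(1.008) + 15.999
    = 84.077 + 12.096 + 15.999 = 112.172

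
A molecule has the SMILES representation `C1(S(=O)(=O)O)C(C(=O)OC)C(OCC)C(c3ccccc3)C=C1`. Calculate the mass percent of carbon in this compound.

56.46%

Atom tally by fragment:
  cyclohexene ring core → C:6 H:10
  (− 4 ring H displaced by substituents)
  + SO3H → S:1 O:3 H:1
  + COOCH3 → C:2 H:3 O:2
  + OC2H5 → C:2 H:5 O:1
  + C6H5 → C:6 H:5
Element totals:
  C: 16
  H: 20
  O: 6
  S: 1
Molecular formula: C16H20O6S.
Molar mass = 340.390 g/mol.
Mass from C: 16 × 12.011 = 192.176 g/mol.
%C = 192.176 / 340.390 × 100 = 56.46%.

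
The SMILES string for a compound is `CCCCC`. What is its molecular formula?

C5H12

Atom tally by fragment:
  CH3 → C:1 H:3
  CH2 → C:1 H:2
  CH2 → C:1 H:2
  CH2 → C:1 H:2
  CH3 → C:1 H:3
Element totals:
  C: 5
  H: 12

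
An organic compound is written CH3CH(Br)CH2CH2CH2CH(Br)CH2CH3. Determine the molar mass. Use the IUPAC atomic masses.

272.02 g/mol

Element totals:
  C: 8
  H: 16
  Br: 2
Molecular formula: C8H16Br2.
  M = 8(12.011) + 16(1.008) + 2(79.904)
    = 96.088 + 16.128 + 159.808 = 272.024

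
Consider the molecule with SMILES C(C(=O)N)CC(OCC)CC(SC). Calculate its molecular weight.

Atom tally by fragment:
  H2NOCCH2 → C:2 H:4 O:1 N:1
  CH2 → C:1 H:2
  CH(OC2H5) → C:3 H:6 O:1
  CH2 → C:1 H:2
  CH2SCH3 → C:2 H:5 S:1
Element totals:
  C: 9
  H: 19
  N: 1
  O: 2
  S: 1
Molecular formula: C9H19NO2S.
  M = 9(12.011) + 19(1.008) + 14.007 + 2(15.999) + 32.06
    = 108.099 + 19.152 + 14.007 + 31.998 + 32.060 = 205.316

205.32 g/mol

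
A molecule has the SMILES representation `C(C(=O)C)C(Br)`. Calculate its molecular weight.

Atom tally by fragment:
  CH3COCH2 → C:3 H:5 O:1
  CH2Br → C:1 H:2 Br:1
Element totals:
  C: 4
  H: 7
  Br: 1
  O: 1
Molecular formula: C4H7BrO.
  M = 4(12.011) + 7(1.008) + 79.904 + 15.999
    = 48.044 + 7.056 + 79.904 + 15.999 = 151.003

151.00 g/mol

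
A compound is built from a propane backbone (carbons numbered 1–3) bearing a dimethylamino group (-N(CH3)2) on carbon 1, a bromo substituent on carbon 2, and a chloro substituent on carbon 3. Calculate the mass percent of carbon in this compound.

29.95%

Atom tally by fragment:
  (CH3)2NCH2 → C:3 H:8 N:1
  CH(Br) → C:1 H:1 Br:1
  CH2Cl → C:1 H:2 Cl:1
Element totals:
  C: 5
  H: 11
  Br: 1
  Cl: 1
  N: 1
Molecular formula: C5H11BrClN.
Molar mass = 200.504 g/mol.
Mass from C: 5 × 12.011 = 60.055 g/mol.
%C = 60.055 / 200.504 × 100 = 29.95%.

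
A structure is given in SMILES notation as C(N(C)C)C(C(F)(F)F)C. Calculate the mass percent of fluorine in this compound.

36.73%

Atom tally by fragment:
  (CH3)2NCH2 → C:3 H:8 N:1
  CH(CF3) → C:2 H:1 F:3
  CH3 → C:1 H:3
Element totals:
  C: 6
  H: 12
  F: 3
  N: 1
Molecular formula: C6H12F3N.
Molar mass = 155.163 g/mol.
Mass from F: 3 × 18.998 = 56.994 g/mol.
%F = 56.994 / 155.163 × 100 = 36.73%.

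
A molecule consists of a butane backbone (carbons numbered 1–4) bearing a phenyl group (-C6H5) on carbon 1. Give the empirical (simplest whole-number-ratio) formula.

C5H7

Atom tally by fragment:
  C6H5CH2 → C:7 H:7
  CH2 → C:1 H:2
  CH2 → C:1 H:2
  CH3 → C:1 H:3
Element totals:
  C: 10
  H: 14
Molecular formula: C10H14.
gcd of subscripts = 2; dividing each by 2:
  C: 10/2 = 5
  H: 14/2 = 7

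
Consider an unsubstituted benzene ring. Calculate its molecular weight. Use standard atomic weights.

Atom tally by fragment:
  benzene ring core → C:6 H:6
Element totals:
  C: 6
  H: 6
Molecular formula: C6H6.
  M = 6(12.011) + 6(1.008)
    = 72.066 + 6.048 = 78.114

78.11 g/mol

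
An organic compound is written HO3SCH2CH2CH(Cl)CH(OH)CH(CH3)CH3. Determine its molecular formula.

C7H15ClO4S

Atom tally by fragment:
  HO3SCH2 → C:1 H:3 S:1 O:3
  CH2 → C:1 H:2
  CH(Cl) → C:1 H:1 Cl:1
  CH(OH) → C:1 H:2 O:1
  CH(CH3) → C:2 H:4
  CH3 → C:1 H:3
Element totals:
  C: 7
  H: 15
  Cl: 1
  O: 4
  S: 1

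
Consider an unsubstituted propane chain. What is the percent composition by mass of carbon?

Atom tally by fragment:
  CH3 → C:1 H:3
  CH2 → C:1 H:2
  CH3 → C:1 H:3
Element totals:
  C: 3
  H: 8
Molecular formula: C3H8.
Molar mass = 44.097 g/mol.
Mass from C: 3 × 12.011 = 36.033 g/mol.
%C = 36.033 / 44.097 × 100 = 81.71%.

81.71%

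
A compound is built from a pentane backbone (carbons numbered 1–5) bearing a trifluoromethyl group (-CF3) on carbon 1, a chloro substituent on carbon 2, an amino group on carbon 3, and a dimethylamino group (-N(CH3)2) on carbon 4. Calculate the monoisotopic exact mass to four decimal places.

232.0954

Atom tally by fragment:
  F3CCH2 → C:2 H:2 F:3
  CH(Cl) → C:1 H:1 Cl:1
  CH(NH2) → C:1 H:3 N:1
  CH(N(CH3)2) → C:3 H:7 N:1
  CH3 → C:1 H:3
Element totals:
  C: 8
  H: 16
  Cl: 1
  F: 3
  N: 2
Molecular formula: C8H16ClF3N2.
  M = 8(12.0) + 16(1.007825) + 34.968853 + 3(18.998403) + 2(14.003074)
    = 96.000000 + 16.125200 + 34.968853 + 56.995209 + 28.006148 = 232.095410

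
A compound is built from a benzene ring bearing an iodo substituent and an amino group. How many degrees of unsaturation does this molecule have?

Atom tally by fragment:
  benzene ring core → C:6 H:6
  (− 2 ring H displaced by substituents)
  + I → I:1
  + NH2 → N:1 H:2
Element totals:
  C: 6
  H: 6
  I: 1
  N: 1
Molecular formula: C6H6IN.
DoU = (2C + 2 + N − H − X) / 2 = (2·6 + 2 + 1 − 6 − 1) / 2 = 4.

4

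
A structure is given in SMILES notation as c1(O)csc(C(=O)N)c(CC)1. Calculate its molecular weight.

Atom tally by fragment:
  thiophene ring core → C:4 H:4 S:1
  (− 3 ring H displaced by substituents)
  + OH → O:1 H:1
  + CONH2 → C:1 H:2 O:1 N:1
  + C2H5 → C:2 H:5
Element totals:
  C: 7
  H: 9
  N: 1
  O: 2
  S: 1
Molecular formula: C7H9NO2S.
  M = 7(12.011) + 9(1.008) + 14.007 + 2(15.999) + 32.06
    = 84.077 + 9.072 + 14.007 + 31.998 + 32.060 = 171.214

171.21 g/mol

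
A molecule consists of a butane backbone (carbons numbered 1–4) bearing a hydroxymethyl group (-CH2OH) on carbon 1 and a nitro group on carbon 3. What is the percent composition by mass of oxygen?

36.05%

Atom tally by fragment:
  HOCH2CH2 → C:2 H:5 O:1
  CH2 → C:1 H:2
  CH(NO2) → C:1 H:1 N:1 O:2
  CH3 → C:1 H:3
Element totals:
  C: 5
  H: 11
  N: 1
  O: 3
Molecular formula: C5H11NO3.
Molar mass = 133.147 g/mol.
Mass from O: 3 × 15.999 = 47.997 g/mol.
%O = 47.997 / 133.147 × 100 = 36.05%.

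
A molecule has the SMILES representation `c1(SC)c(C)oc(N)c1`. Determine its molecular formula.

Atom tally by fragment:
  furan ring core → C:4 H:4 O:1
  (− 3 ring H displaced by substituents)
  + SCH3 → C:1 H:3 S:1
  + CH3 → C:1 H:3
  + NH2 → N:1 H:2
Element totals:
  C: 6
  H: 9
  N: 1
  O: 1
  S: 1

C6H9NOS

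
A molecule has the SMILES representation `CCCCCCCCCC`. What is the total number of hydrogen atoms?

Atom tally by fragment:
  CH3 → C:1 H:3
  CH2 → C:1 H:2
  CH2 → C:1 H:2
  CH2 → C:1 H:2
  CH2 → C:1 H:2
  CH2 → C:1 H:2
  CH2 → C:1 H:2
  CH2 → C:1 H:2
  CH2 → C:1 H:2
  CH3 → C:1 H:3
Element totals:
  C: 10
  H: 22

22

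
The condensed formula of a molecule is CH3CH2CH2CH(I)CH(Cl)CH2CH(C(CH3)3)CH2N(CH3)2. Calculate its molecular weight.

Element totals:
  C: 14
  H: 29
  Cl: 1
  I: 1
  N: 1
Molecular formula: C14H29ClIN.
  M = 14(12.011) + 29(1.008) + 35.45 + 126.904 + 14.007
    = 168.154 + 29.232 + 35.450 + 126.904 + 14.007 = 373.747

373.75 g/mol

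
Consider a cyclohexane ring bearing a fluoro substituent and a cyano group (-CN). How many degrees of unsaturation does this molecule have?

3

Atom tally by fragment:
  cyclohexane ring core → C:6 H:12
  (− 2 ring H displaced by substituents)
  + F → F:1
  + CN → C:1 N:1
Element totals:
  C: 7
  H: 10
  F: 1
  N: 1
Molecular formula: C7H10FN.
DoU = (2C + 2 + N − H − X) / 2 = (2·7 + 2 + 1 − 10 − 1) / 2 = 3.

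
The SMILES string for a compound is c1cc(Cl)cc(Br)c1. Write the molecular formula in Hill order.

Atom tally by fragment:
  benzene ring core → C:6 H:6
  (− 2 ring H displaced by substituents)
  + Cl → Cl:1
  + Br → Br:1
Element totals:
  C: 6
  H: 4
  Br: 1
  Cl: 1

C6H4BrCl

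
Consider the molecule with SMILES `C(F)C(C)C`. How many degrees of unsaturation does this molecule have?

0

Atom tally by fragment:
  FCH2 → C:1 H:2 F:1
  CH(CH3) → C:2 H:4
  CH3 → C:1 H:3
Element totals:
  C: 4
  H: 9
  F: 1
Molecular formula: C4H9F.
DoU = (2C + 2 + N − H − X) / 2 = (2·4 + 2 + 0 − 9 − 1) / 2 = 0.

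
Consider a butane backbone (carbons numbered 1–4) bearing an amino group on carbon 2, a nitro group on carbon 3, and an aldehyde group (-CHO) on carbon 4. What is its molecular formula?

C5H10N2O3

Atom tally by fragment:
  CH3 → C:1 H:3
  CH(NH2) → C:1 H:3 N:1
  CH(NO2) → C:1 H:1 N:1 O:2
  CH2CHO → C:2 H:3 O:1
Element totals:
  C: 5
  H: 10
  N: 2
  O: 3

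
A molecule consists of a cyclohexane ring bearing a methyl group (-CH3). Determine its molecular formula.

Atom tally by fragment:
  cyclohexane ring core → C:6 H:12
  (− 1 ring H displaced by substituents)
  + CH3 → C:1 H:3
Element totals:
  C: 7
  H: 14

C7H14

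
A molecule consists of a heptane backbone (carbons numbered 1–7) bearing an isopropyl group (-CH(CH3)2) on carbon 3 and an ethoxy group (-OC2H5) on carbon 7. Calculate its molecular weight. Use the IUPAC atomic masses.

Atom tally by fragment:
  CH3 → C:1 H:3
  CH2 → C:1 H:2
  CH(CH(CH3)2) → C:4 H:8
  CH2 → C:1 H:2
  CH2 → C:1 H:2
  CH2 → C:1 H:2
  CH2OC2H5 → C:3 H:7 O:1
Element totals:
  C: 12
  H: 26
  O: 1
Molecular formula: C12H26O.
  M = 12(12.011) + 26(1.008) + 15.999
    = 144.132 + 26.208 + 15.999 = 186.339

186.34 g/mol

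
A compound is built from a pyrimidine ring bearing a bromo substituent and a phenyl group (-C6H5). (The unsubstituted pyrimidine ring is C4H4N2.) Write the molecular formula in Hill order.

Atom tally by fragment:
  pyrimidine ring core → C:4 H:4 N:2
  (− 2 ring H displaced by substituents)
  + Br → Br:1
  + C6H5 → C:6 H:5
Element totals:
  C: 10
  H: 7
  Br: 1
  N: 2

C10H7BrN2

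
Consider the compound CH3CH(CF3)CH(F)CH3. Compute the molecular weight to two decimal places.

144.11 g/mol

Element totals:
  C: 5
  H: 8
  F: 4
Molecular formula: C5H8F4.
  M = 5(12.011) + 8(1.008) + 4(18.998)
    = 60.055 + 8.064 + 75.992 = 144.111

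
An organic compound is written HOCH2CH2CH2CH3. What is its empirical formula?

Atom tally by fragment:
  HOCH2 → C:1 H:3 O:1
  CH2 → C:1 H:2
  CH2 → C:1 H:2
  CH3 → C:1 H:3
Element totals:
  C: 4
  H: 10
  O: 1
Molecular formula: C4H10O.
gcd of subscripts (4, 10, 1) = 1, so the empirical formula equals the molecular formula.

C4H10O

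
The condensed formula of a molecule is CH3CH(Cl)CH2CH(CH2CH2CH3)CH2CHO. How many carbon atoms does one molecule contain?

Atom tally by fragment:
  CH3 → C:1 H:3
  CH(Cl) → C:1 H:1 Cl:1
  CH2 → C:1 H:2
  CH(CH2CH2CH3) → C:4 H:8
  CH2CHO → C:2 H:3 O:1
Element totals:
  C: 9
  H: 17
  Cl: 1
  O: 1

9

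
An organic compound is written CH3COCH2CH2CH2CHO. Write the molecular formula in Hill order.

C6H10O2

Element totals:
  C: 6
  H: 10
  O: 2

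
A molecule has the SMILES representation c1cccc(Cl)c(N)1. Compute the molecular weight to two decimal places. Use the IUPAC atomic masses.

Atom tally by fragment:
  benzene ring core → C:6 H:6
  (− 2 ring H displaced by substituents)
  + Cl → Cl:1
  + NH2 → N:1 H:2
Element totals:
  C: 6
  H: 6
  Cl: 1
  N: 1
Molecular formula: C6H6ClN.
  M = 6(12.011) + 6(1.008) + 35.45 + 14.007
    = 72.066 + 6.048 + 35.450 + 14.007 = 127.571

127.57 g/mol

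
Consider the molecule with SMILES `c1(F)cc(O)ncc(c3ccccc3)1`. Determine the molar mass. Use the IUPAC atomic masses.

189.19 g/mol

Atom tally by fragment:
  pyridine ring core → C:5 H:5 N:1
  (− 3 ring H displaced by substituents)
  + F → F:1
  + OH → O:1 H:1
  + C6H5 → C:6 H:5
Element totals:
  C: 11
  H: 8
  F: 1
  N: 1
  O: 1
Molecular formula: C11H8FNO.
  M = 11(12.011) + 8(1.008) + 18.998 + 14.007 + 15.999
    = 132.121 + 8.064 + 18.998 + 14.007 + 15.999 = 189.189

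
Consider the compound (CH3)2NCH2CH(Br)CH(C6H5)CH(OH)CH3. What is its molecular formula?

Atom tally by fragment:
  (CH3)2NCH2 → C:3 H:8 N:1
  CH(Br) → C:1 H:1 Br:1
  CH(C6H5) → C:7 H:6
  CH(OH) → C:1 H:2 O:1
  CH3 → C:1 H:3
Element totals:
  C: 13
  H: 20
  Br: 1
  N: 1
  O: 1

C13H20BrNO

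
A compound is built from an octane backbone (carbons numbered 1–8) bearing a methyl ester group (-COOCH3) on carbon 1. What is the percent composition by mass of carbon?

Atom tally by fragment:
  CH3OOCCH2 → C:3 H:5 O:2
  CH2 → C:1 H:2
  CH2 → C:1 H:2
  CH2 → C:1 H:2
  CH2 → C:1 H:2
  CH2 → C:1 H:2
  CH2 → C:1 H:2
  CH3 → C:1 H:3
Element totals:
  C: 10
  H: 20
  O: 2
Molecular formula: C10H20O2.
Molar mass = 172.268 g/mol.
Mass from C: 10 × 12.011 = 120.110 g/mol.
%C = 120.110 / 172.268 × 100 = 69.72%.

69.72%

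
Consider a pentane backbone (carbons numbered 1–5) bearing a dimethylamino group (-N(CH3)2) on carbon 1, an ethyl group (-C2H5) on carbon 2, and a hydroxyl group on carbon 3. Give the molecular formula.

C9H21NO

Atom tally by fragment:
  (CH3)2NCH2 → C:3 H:8 N:1
  CH(C2H5) → C:3 H:6
  CH(OH) → C:1 H:2 O:1
  CH2 → C:1 H:2
  CH3 → C:1 H:3
Element totals:
  C: 9
  H: 21
  N: 1
  O: 1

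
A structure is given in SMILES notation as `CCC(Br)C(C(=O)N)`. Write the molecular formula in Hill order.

C5H10BrNO

Atom tally by fragment:
  CH3 → C:1 H:3
  CH2 → C:1 H:2
  CH(Br) → C:1 H:1 Br:1
  CH2CONH2 → C:2 H:4 O:1 N:1
Element totals:
  C: 5
  H: 10
  Br: 1
  N: 1
  O: 1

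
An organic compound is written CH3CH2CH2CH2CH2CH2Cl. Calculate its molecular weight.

Atom tally by fragment:
  CH3 → C:1 H:3
  CH2 → C:1 H:2
  CH2 → C:1 H:2
  CH2 → C:1 H:2
  CH2 → C:1 H:2
  CH2Cl → C:1 H:2 Cl:1
Element totals:
  C: 6
  H: 13
  Cl: 1
Molecular formula: C6H13Cl.
  M = 6(12.011) + 13(1.008) + 35.45
    = 72.066 + 13.104 + 35.450 = 120.620

120.62 g/mol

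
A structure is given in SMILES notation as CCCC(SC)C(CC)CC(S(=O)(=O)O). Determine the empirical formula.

C10H22O3S2

Atom tally by fragment:
  CH3 → C:1 H:3
  CH2 → C:1 H:2
  CH2 → C:1 H:2
  CH(SCH3) → C:2 H:4 S:1
  CH(C2H5) → C:3 H:6
  CH2 → C:1 H:2
  CH2SO3H → C:1 H:3 S:1 O:3
Element totals:
  C: 10
  H: 22
  O: 3
  S: 2
Molecular formula: C10H22O3S2.
gcd of subscripts (10, 22, 3, 2) = 1, so the empirical formula equals the molecular formula.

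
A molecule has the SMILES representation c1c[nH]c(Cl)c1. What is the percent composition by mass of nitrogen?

Atom tally by fragment:
  pyrrole ring core → C:4 H:5 N:1
  (− 1 ring H displaced by substituents)
  + Cl → Cl:1
Element totals:
  C: 4
  H: 4
  Cl: 1
  N: 1
Molecular formula: C4H4ClN.
Molar mass = 101.533 g/mol.
Mass from N: 1 × 14.007 = 14.007 g/mol.
%N = 14.007 / 101.533 × 100 = 13.80%.

13.80%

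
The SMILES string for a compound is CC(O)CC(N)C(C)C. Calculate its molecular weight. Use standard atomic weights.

131.22 g/mol

Atom tally by fragment:
  CH3 → C:1 H:3
  CH(OH) → C:1 H:2 O:1
  CH2 → C:1 H:2
  CH(NH2) → C:1 H:3 N:1
  CH(CH3) → C:2 H:4
  CH3 → C:1 H:3
Element totals:
  C: 7
  H: 17
  N: 1
  O: 1
Molecular formula: C7H17NO.
  M = 7(12.011) + 17(1.008) + 14.007 + 15.999
    = 84.077 + 17.136 + 14.007 + 15.999 = 131.219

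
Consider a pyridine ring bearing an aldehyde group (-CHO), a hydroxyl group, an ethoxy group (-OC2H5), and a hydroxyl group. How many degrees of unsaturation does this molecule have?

Atom tally by fragment:
  pyridine ring core → C:5 H:5 N:1
  (− 4 ring H displaced by substituents)
  + CHO → C:1 H:1 O:1
  + OH → O:1 H:1
  + OC2H5 → C:2 H:5 O:1
  + OH → O:1 H:1
Element totals:
  C: 8
  H: 9
  N: 1
  O: 4
Molecular formula: C8H9NO4.
DoU = (2C + 2 + N − H − X) / 2 = (2·8 + 2 + 1 − 9 − 0) / 2 = 5.

5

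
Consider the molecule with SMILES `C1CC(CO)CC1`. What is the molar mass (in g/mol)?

Atom tally by fragment:
  cyclopentane ring core → C:5 H:10
  (− 1 ring H displaced by substituents)
  + CH2OH → C:1 H:3 O:1
Element totals:
  C: 6
  H: 12
  O: 1
Molecular formula: C6H12O.
  M = 6(12.011) + 12(1.008) + 15.999
    = 72.066 + 12.096 + 15.999 = 100.161

100.16 g/mol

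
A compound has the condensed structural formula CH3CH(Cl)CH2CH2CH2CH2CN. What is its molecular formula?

Element totals:
  C: 7
  H: 12
  Cl: 1
  N: 1

C7H12ClN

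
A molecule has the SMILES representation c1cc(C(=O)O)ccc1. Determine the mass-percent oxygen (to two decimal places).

Atom tally by fragment:
  benzene ring core → C:6 H:6
  (− 1 ring H displaced by substituents)
  + COOH → C:1 H:1 O:2
Element totals:
  C: 7
  H: 6
  O: 2
Molecular formula: C7H6O2.
Molar mass = 122.123 g/mol.
Mass from O: 2 × 15.999 = 31.998 g/mol.
%O = 31.998 / 122.123 × 100 = 26.20%.

26.20%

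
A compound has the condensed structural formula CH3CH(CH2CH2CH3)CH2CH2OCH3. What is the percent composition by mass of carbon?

Atom tally by fragment:
  CH3 → C:1 H:3
  CH(CH2CH2CH3) → C:4 H:8
  CH2 → C:1 H:2
  CH2OCH3 → C:2 H:5 O:1
Element totals:
  C: 8
  H: 18
  O: 1
Molecular formula: C8H18O.
Molar mass = 130.231 g/mol.
Mass from C: 8 × 12.011 = 96.088 g/mol.
%C = 96.088 / 130.231 × 100 = 73.78%.

73.78%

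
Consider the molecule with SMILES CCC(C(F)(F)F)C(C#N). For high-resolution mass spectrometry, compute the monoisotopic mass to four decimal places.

Atom tally by fragment:
  CH3 → C:1 H:3
  CH2 → C:1 H:2
  CH(CF3) → C:2 H:1 F:3
  CH2CN → C:2 H:2 N:1
Element totals:
  C: 6
  H: 8
  F: 3
  N: 1
Molecular formula: C6H8F3N.
  M = 6(12.0) + 8(1.007825) + 3(18.998403) + 14.003074
    = 72.000000 + 8.062600 + 56.995209 + 14.003074 = 151.060883

151.0609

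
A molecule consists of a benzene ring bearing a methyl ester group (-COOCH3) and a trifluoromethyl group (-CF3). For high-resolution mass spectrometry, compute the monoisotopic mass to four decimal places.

204.0398

Atom tally by fragment:
  benzene ring core → C:6 H:6
  (− 2 ring H displaced by substituents)
  + COOCH3 → C:2 H:3 O:2
  + CF3 → C:1 F:3
Element totals:
  C: 9
  H: 7
  F: 3
  O: 2
Molecular formula: C9H7F3O2.
  M = 9(12.0) + 7(1.007825) + 3(18.998403) + 2(15.994915)
    = 108.000000 + 7.054775 + 56.995209 + 31.989830 = 204.039814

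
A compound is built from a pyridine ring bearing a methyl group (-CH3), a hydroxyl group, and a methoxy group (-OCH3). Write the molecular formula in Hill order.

Atom tally by fragment:
  pyridine ring core → C:5 H:5 N:1
  (− 3 ring H displaced by substituents)
  + CH3 → C:1 H:3
  + OH → O:1 H:1
  + OCH3 → C:1 H:3 O:1
Element totals:
  C: 7
  H: 9
  N: 1
  O: 2

C7H9NO2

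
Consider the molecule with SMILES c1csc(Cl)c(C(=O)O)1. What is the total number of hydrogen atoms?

3

Atom tally by fragment:
  thiophene ring core → C:4 H:4 S:1
  (− 2 ring H displaced by substituents)
  + Cl → Cl:1
  + COOH → C:1 H:1 O:2
Element totals:
  C: 5
  H: 3
  Cl: 1
  O: 2
  S: 1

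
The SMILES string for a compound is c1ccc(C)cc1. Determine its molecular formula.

C7H8

Atom tally by fragment:
  benzene ring core → C:6 H:6
  (− 1 ring H displaced by substituents)
  + CH3 → C:1 H:3
Element totals:
  C: 7
  H: 8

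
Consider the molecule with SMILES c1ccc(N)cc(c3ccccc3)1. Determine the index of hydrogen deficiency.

8

Atom tally by fragment:
  benzene ring core → C:6 H:6
  (− 2 ring H displaced by substituents)
  + NH2 → N:1 H:2
  + C6H5 → C:6 H:5
Element totals:
  C: 12
  H: 11
  N: 1
Molecular formula: C12H11N.
DoU = (2C + 2 + N − H − X) / 2 = (2·12 + 2 + 1 − 11 − 0) / 2 = 8.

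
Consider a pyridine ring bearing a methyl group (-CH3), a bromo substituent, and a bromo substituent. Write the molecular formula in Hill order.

Atom tally by fragment:
  pyridine ring core → C:5 H:5 N:1
  (− 3 ring H displaced by substituents)
  + CH3 → C:1 H:3
  + Br → Br:1
  + Br → Br:1
Element totals:
  C: 6
  H: 5
  Br: 2
  N: 1

C6H5Br2N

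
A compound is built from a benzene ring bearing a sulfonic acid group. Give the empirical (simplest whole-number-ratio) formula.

C6H6O3S

Atom tally by fragment:
  benzene ring core → C:6 H:6
  (− 1 ring H displaced by substituents)
  + SO3H → S:1 O:3 H:1
Element totals:
  C: 6
  H: 6
  O: 3
  S: 1
Molecular formula: C6H6O3S.
gcd of subscripts (6, 6, 3, 1) = 1, so the empirical formula equals the molecular formula.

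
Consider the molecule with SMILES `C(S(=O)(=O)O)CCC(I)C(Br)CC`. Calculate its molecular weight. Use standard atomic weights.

Atom tally by fragment:
  HO3SCH2 → C:1 H:3 S:1 O:3
  CH2 → C:1 H:2
  CH2 → C:1 H:2
  CH(I) → C:1 H:1 I:1
  CH(Br) → C:1 H:1 Br:1
  CH2 → C:1 H:2
  CH3 → C:1 H:3
Element totals:
  C: 7
  H: 14
  Br: 1
  I: 1
  O: 3
  S: 1
Molecular formula: C7H14BrIO3S.
  M = 7(12.011) + 14(1.008) + 79.904 + 126.904 + 3(15.999) + 32.06
    = 84.077 + 14.112 + 79.904 + 126.904 + 47.997 + 32.060 = 385.054

385.05 g/mol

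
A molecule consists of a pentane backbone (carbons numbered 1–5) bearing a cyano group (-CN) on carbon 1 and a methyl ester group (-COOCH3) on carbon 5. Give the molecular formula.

C8H13NO2

Atom tally by fragment:
  NCCH2 → C:2 H:2 N:1
  CH2 → C:1 H:2
  CH2 → C:1 H:2
  CH2 → C:1 H:2
  CH2COOCH3 → C:3 H:5 O:2
Element totals:
  C: 8
  H: 13
  N: 1
  O: 2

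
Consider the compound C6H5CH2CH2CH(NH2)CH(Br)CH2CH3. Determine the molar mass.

Element totals:
  C: 12
  H: 18
  Br: 1
  N: 1
Molecular formula: C12H18BrN.
  M = 12(12.011) + 18(1.008) + 79.904 + 14.007
    = 144.132 + 18.144 + 79.904 + 14.007 = 256.187

256.19 g/mol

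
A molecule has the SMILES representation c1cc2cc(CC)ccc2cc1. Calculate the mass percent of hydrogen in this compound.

Atom tally by fragment:
  naphthalene ring system core → C:10 H:8
  (− 1 ring H displaced by substituents)
  + C2H5 → C:2 H:5
Element totals:
  C: 12
  H: 12
Molecular formula: C12H12.
Molar mass = 156.228 g/mol.
Mass from H: 12 × 1.008 = 12.096 g/mol.
%H = 12.096 / 156.228 × 100 = 7.74%.

7.74%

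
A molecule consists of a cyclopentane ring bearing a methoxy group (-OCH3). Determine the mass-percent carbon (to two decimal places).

Atom tally by fragment:
  cyclopentane ring core → C:5 H:10
  (− 1 ring H displaced by substituents)
  + OCH3 → C:1 H:3 O:1
Element totals:
  C: 6
  H: 12
  O: 1
Molecular formula: C6H12O.
Molar mass = 100.161 g/mol.
Mass from C: 6 × 12.011 = 72.066 g/mol.
%C = 72.066 / 100.161 × 100 = 71.95%.

71.95%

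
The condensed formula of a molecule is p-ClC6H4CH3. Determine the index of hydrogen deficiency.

4

Element totals:
  C: 7
  H: 7
  Cl: 1
Molecular formula: C7H7Cl.
DoU = (2C + 2 + N − H − X) / 2 = (2·7 + 2 + 0 − 7 − 1) / 2 = 4.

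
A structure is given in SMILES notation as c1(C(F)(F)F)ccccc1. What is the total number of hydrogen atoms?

Atom tally by fragment:
  benzene ring core → C:6 H:6
  (− 1 ring H displaced by substituents)
  + CF3 → C:1 F:3
Element totals:
  C: 7
  H: 5
  F: 3

5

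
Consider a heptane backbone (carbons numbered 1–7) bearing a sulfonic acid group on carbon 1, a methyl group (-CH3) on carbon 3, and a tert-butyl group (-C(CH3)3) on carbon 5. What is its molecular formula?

C12H26O3S

Atom tally by fragment:
  HO3SCH2 → C:1 H:3 S:1 O:3
  CH2 → C:1 H:2
  CH(CH3) → C:2 H:4
  CH2 → C:1 H:2
  CH(C(CH3)3) → C:5 H:10
  CH2 → C:1 H:2
  CH3 → C:1 H:3
Element totals:
  C: 12
  H: 26
  O: 3
  S: 1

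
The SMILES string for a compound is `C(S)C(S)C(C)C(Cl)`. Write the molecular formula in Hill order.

C5H11ClS2

Atom tally by fragment:
  HSCH2 → C:1 H:3 S:1
  CH(SH) → C:1 H:2 S:1
  CH(CH3) → C:2 H:4
  CH2Cl → C:1 H:2 Cl:1
Element totals:
  C: 5
  H: 11
  Cl: 1
  S: 2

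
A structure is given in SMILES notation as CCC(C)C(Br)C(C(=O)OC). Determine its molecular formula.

Atom tally by fragment:
  CH3 → C:1 H:3
  CH2 → C:1 H:2
  CH(CH3) → C:2 H:4
  CH(Br) → C:1 H:1 Br:1
  CH2COOCH3 → C:3 H:5 O:2
Element totals:
  C: 8
  H: 15
  Br: 1
  O: 2

C8H15BrO2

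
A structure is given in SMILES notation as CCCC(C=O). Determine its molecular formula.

Atom tally by fragment:
  CH3 → C:1 H:3
  CH2 → C:1 H:2
  CH2 → C:1 H:2
  CH2CHO → C:2 H:3 O:1
Element totals:
  C: 5
  H: 10
  O: 1

C5H10O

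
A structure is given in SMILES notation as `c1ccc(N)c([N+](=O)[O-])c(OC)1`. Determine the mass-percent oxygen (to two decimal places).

Atom tally by fragment:
  benzene ring core → C:6 H:6
  (− 3 ring H displaced by substituents)
  + NH2 → N:1 H:2
  + NO2 → N:1 O:2
  + OCH3 → C:1 H:3 O:1
Element totals:
  C: 7
  H: 8
  N: 2
  O: 3
Molecular formula: C7H8N2O3.
Molar mass = 168.152 g/mol.
Mass from O: 3 × 15.999 = 47.997 g/mol.
%O = 47.997 / 168.152 × 100 = 28.54%.

28.54%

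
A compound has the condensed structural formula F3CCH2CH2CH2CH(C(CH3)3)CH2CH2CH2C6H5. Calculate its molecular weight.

Element totals:
  C: 18
  H: 27
  F: 3
Molecular formula: C18H27F3.
  M = 18(12.011) + 27(1.008) + 3(18.998)
    = 216.198 + 27.216 + 56.994 = 300.408

300.41 g/mol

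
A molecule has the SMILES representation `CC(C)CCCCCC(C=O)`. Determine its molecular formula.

C10H20O

Atom tally by fragment:
  CH3 → C:1 H:3
  CH(CH3) → C:2 H:4
  CH2 → C:1 H:2
  CH2 → C:1 H:2
  CH2 → C:1 H:2
  CH2 → C:1 H:2
  CH2 → C:1 H:2
  CH2CHO → C:2 H:3 O:1
Element totals:
  C: 10
  H: 20
  O: 1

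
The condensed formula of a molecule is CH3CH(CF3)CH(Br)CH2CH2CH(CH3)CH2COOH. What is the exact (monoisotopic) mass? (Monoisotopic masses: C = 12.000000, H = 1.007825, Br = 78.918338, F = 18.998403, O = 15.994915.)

304.0286

Atom tally by fragment:
  CH3 → C:1 H:3
  CH(CF3) → C:2 H:1 F:3
  CH(Br) → C:1 H:1 Br:1
  CH2 → C:1 H:2
  CH2 → C:1 H:2
  CH(CH3) → C:2 H:4
  CH2COOH → C:2 H:3 O:2
Element totals:
  C: 10
  H: 16
  Br: 1
  F: 3
  O: 2
Molecular formula: C10H16BrF3O2.
  M = 10(12.0) + 16(1.007825) + 78.918338 + 3(18.998403) + 2(15.994915)
    = 120.000000 + 16.125200 + 78.918338 + 56.995209 + 31.989830 = 304.028577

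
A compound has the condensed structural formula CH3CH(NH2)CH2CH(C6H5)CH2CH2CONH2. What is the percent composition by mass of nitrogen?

12.72%

Atom tally by fragment:
  CH3 → C:1 H:3
  CH(NH2) → C:1 H:3 N:1
  CH2 → C:1 H:2
  CH(C6H5) → C:7 H:6
  CH2 → C:1 H:2
  CH2CONH2 → C:2 H:4 O:1 N:1
Element totals:
  C: 13
  H: 20
  N: 2
  O: 1
Molecular formula: C13H20N2O.
Molar mass = 220.316 g/mol.
Mass from N: 2 × 14.007 = 28.014 g/mol.
%N = 28.014 / 220.316 × 100 = 12.72%.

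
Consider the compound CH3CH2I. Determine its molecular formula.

Atom tally by fragment:
  CH3 → C:1 H:3
  CH2I → C:1 H:2 I:1
Element totals:
  C: 2
  H: 5
  I: 1

C2H5I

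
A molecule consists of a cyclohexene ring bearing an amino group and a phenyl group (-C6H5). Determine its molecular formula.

C12H15N

Atom tally by fragment:
  cyclohexene ring core → C:6 H:10
  (− 2 ring H displaced by substituents)
  + NH2 → N:1 H:2
  + C6H5 → C:6 H:5
Element totals:
  C: 12
  H: 15
  N: 1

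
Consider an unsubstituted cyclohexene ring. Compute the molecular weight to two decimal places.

Atom tally by fragment:
  cyclohexene ring core → C:6 H:10
Element totals:
  C: 6
  H: 10
Molecular formula: C6H10.
  M = 6(12.011) + 10(1.008)
    = 72.066 + 10.080 = 82.146

82.15 g/mol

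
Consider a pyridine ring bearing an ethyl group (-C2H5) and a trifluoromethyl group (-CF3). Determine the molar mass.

175.15 g/mol

Atom tally by fragment:
  pyridine ring core → C:5 H:5 N:1
  (− 2 ring H displaced by substituents)
  + C2H5 → C:2 H:5
  + CF3 → C:1 F:3
Element totals:
  C: 8
  H: 8
  F: 3
  N: 1
Molecular formula: C8H8F3N.
  M = 8(12.011) + 8(1.008) + 3(18.998) + 14.007
    = 96.088 + 8.064 + 56.994 + 14.007 = 175.153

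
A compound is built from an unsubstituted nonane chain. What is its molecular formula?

C9H20

Atom tally by fragment:
  CH3 → C:1 H:3
  CH2 → C:1 H:2
  CH2 → C:1 H:2
  CH2 → C:1 H:2
  CH2 → C:1 H:2
  CH2 → C:1 H:2
  CH2 → C:1 H:2
  CH2 → C:1 H:2
  CH3 → C:1 H:3
Element totals:
  C: 9
  H: 20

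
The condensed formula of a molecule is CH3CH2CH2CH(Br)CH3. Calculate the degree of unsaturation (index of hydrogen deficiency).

Atom tally by fragment:
  CH3 → C:1 H:3
  CH2 → C:1 H:2
  CH2 → C:1 H:2
  CH(Br) → C:1 H:1 Br:1
  CH3 → C:1 H:3
Element totals:
  C: 5
  H: 11
  Br: 1
Molecular formula: C5H11Br.
DoU = (2C + 2 + N − H − X) / 2 = (2·5 + 2 + 0 − 11 − 1) / 2 = 0.

0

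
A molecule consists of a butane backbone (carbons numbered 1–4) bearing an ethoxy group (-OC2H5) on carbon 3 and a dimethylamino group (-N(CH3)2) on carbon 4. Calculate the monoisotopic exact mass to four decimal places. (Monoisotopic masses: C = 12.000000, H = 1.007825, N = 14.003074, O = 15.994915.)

145.1467

Atom tally by fragment:
  CH3 → C:1 H:3
  CH2 → C:1 H:2
  CH(OC2H5) → C:3 H:6 O:1
  CH2N(CH3)2 → C:3 H:8 N:1
Element totals:
  C: 8
  H: 19
  N: 1
  O: 1
Molecular formula: C8H19NO.
  M = 8(12.0) + 19(1.007825) + 14.003074 + 15.994915
    = 96.000000 + 19.148675 + 14.003074 + 15.994915 = 145.146664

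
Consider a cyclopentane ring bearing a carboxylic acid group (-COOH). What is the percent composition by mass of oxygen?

28.03%

Atom tally by fragment:
  cyclopentane ring core → C:5 H:10
  (− 1 ring H displaced by substituents)
  + COOH → C:1 H:1 O:2
Element totals:
  C: 6
  H: 10
  O: 2
Molecular formula: C6H10O2.
Molar mass = 114.144 g/mol.
Mass from O: 2 × 15.999 = 31.998 g/mol.
%O = 31.998 / 114.144 × 100 = 28.03%.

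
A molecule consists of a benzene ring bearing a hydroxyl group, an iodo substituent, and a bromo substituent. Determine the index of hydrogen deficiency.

4

Atom tally by fragment:
  benzene ring core → C:6 H:6
  (− 3 ring H displaced by substituents)
  + OH → O:1 H:1
  + I → I:1
  + Br → Br:1
Element totals:
  C: 6
  H: 4
  Br: 1
  I: 1
  O: 1
Molecular formula: C6H4BrIO.
DoU = (2C + 2 + N − H − X) / 2 = (2·6 + 2 + 0 − 4 − 2) / 2 = 4.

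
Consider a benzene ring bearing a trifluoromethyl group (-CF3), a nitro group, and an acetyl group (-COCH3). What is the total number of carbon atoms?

Atom tally by fragment:
  benzene ring core → C:6 H:6
  (− 3 ring H displaced by substituents)
  + CF3 → C:1 F:3
  + NO2 → N:1 O:2
  + COCH3 → C:2 H:3 O:1
Element totals:
  C: 9
  H: 6
  F: 3
  N: 1
  O: 3

9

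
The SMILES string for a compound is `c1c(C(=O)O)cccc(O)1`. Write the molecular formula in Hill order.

Atom tally by fragment:
  benzene ring core → C:6 H:6
  (− 2 ring H displaced by substituents)
  + COOH → C:1 H:1 O:2
  + OH → O:1 H:1
Element totals:
  C: 7
  H: 6
  O: 3

C7H6O3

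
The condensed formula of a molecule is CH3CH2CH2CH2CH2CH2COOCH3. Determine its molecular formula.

Atom tally by fragment:
  CH3 → C:1 H:3
  CH2 → C:1 H:2
  CH2 → C:1 H:2
  CH2 → C:1 H:2
  CH2 → C:1 H:2
  CH2COOCH3 → C:3 H:5 O:2
Element totals:
  C: 8
  H: 16
  O: 2

C8H16O2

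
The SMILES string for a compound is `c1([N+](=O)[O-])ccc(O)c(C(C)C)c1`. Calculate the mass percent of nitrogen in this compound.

Atom tally by fragment:
  benzene ring core → C:6 H:6
  (− 3 ring H displaced by substituents)
  + NO2 → N:1 O:2
  + OH → O:1 H:1
  + CH(CH3)2 → C:3 H:7
Element totals:
  C: 9
  H: 11
  N: 1
  O: 3
Molecular formula: C9H11NO3.
Molar mass = 181.191 g/mol.
Mass from N: 1 × 14.007 = 14.007 g/mol.
%N = 14.007 / 181.191 × 100 = 7.73%.

7.73%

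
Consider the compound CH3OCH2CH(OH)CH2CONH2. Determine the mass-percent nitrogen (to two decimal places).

10.52%

Element totals:
  C: 5
  H: 11
  N: 1
  O: 3
Molecular formula: C5H11NO3.
Molar mass = 133.147 g/mol.
Mass from N: 1 × 14.007 = 14.007 g/mol.
%N = 14.007 / 133.147 × 100 = 10.52%.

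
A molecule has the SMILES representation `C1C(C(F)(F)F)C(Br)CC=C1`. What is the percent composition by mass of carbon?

Atom tally by fragment:
  cyclohexene ring core → C:6 H:10
  (− 2 ring H displaced by substituents)
  + CF3 → C:1 F:3
  + Br → Br:1
Element totals:
  C: 7
  H: 8
  Br: 1
  F: 3
Molecular formula: C7H8BrF3.
Molar mass = 229.039 g/mol.
Mass from C: 7 × 12.011 = 84.077 g/mol.
%C = 84.077 / 229.039 × 100 = 36.71%.

36.71%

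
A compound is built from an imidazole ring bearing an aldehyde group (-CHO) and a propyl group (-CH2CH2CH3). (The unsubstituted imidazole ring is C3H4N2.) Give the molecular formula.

C7H10N2O

Atom tally by fragment:
  imidazole ring core → C:3 H:4 N:2
  (− 2 ring H displaced by substituents)
  + CHO → C:1 H:1 O:1
  + CH2CH2CH3 → C:3 H:7
Element totals:
  C: 7
  H: 10
  N: 2
  O: 1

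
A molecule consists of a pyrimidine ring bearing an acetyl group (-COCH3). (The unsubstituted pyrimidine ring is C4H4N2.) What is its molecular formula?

C6H6N2O

Atom tally by fragment:
  pyrimidine ring core → C:4 H:4 N:2
  (− 1 ring H displaced by substituents)
  + COCH3 → C:2 H:3 O:1
Element totals:
  C: 6
  H: 6
  N: 2
  O: 1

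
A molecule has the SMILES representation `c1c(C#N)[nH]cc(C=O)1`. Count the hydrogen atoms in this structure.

Atom tally by fragment:
  pyrrole ring core → C:4 H:5 N:1
  (− 2 ring H displaced by substituents)
  + CN → C:1 N:1
  + CHO → C:1 H:1 O:1
Element totals:
  C: 6
  H: 4
  N: 2
  O: 1

4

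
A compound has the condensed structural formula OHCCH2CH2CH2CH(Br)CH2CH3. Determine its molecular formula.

Atom tally by fragment:
  OHCCH2 → C:2 H:3 O:1
  CH2 → C:1 H:2
  CH2 → C:1 H:2
  CH(Br) → C:1 H:1 Br:1
  CH2 → C:1 H:2
  CH3 → C:1 H:3
Element totals:
  C: 7
  H: 13
  Br: 1
  O: 1

C7H13BrO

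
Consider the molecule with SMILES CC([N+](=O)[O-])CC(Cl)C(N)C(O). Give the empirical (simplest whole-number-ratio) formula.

C6H13ClN2O3

Atom tally by fragment:
  CH3 → C:1 H:3
  CH(NO2) → C:1 H:1 N:1 O:2
  CH2 → C:1 H:2
  CH(Cl) → C:1 H:1 Cl:1
  CH(NH2) → C:1 H:3 N:1
  CH2OH → C:1 H:3 O:1
Element totals:
  C: 6
  H: 13
  Cl: 1
  N: 2
  O: 3
Molecular formula: C6H13ClN2O3.
gcd of subscripts (6, 1, 13, 2, 3) = 1, so the empirical formula equals the molecular formula.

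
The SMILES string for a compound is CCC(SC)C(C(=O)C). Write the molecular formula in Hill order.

Atom tally by fragment:
  CH3 → C:1 H:3
  CH2 → C:1 H:2
  CH(SCH3) → C:2 H:4 S:1
  CH2COCH3 → C:3 H:5 O:1
Element totals:
  C: 7
  H: 14
  O: 1
  S: 1

C7H14OS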